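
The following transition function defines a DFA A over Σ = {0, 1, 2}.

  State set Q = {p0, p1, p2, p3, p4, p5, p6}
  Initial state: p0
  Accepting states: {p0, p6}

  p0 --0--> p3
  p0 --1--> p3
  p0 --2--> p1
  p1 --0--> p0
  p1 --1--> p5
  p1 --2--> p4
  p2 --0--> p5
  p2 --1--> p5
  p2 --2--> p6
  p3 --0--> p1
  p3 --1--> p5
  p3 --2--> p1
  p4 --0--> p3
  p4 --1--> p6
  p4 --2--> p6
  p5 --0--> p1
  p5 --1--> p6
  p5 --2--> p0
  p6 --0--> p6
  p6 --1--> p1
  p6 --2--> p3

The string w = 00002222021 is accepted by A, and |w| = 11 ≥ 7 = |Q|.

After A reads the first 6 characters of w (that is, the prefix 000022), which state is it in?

p4

State sequence: p0 -0-> p3 -0-> p1 -0-> p0 -0-> p3 -2-> p1 -2-> p4

After reading 6 characters, A is in state p4.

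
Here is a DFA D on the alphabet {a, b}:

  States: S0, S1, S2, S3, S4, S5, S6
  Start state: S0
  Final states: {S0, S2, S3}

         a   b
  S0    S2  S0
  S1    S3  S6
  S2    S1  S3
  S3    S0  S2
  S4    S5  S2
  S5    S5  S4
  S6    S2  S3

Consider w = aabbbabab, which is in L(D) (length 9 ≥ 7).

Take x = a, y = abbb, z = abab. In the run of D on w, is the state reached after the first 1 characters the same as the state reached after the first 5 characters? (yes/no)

yes

Run of D on the first 5 characters of w = a a b b b:
  step 0: S0  (start)
  step 1: S2  (read a: S0→S2)
  step 2: S1  (read a: S2→S1)
  step 3: S6  (read b: S1→S6)
  step 4: S3  (read b: S6→S3)
  step 5: S2  (read b: S3→S2)

After x (step 1): S2. After xy (step 5): S2.
They match, so y = abbb drives D around a cycle from S2 back to itself; pumping y any number of times keeps D in S2 before reading z, and xyⁱz ∈ L(D) for every i ≥ 0.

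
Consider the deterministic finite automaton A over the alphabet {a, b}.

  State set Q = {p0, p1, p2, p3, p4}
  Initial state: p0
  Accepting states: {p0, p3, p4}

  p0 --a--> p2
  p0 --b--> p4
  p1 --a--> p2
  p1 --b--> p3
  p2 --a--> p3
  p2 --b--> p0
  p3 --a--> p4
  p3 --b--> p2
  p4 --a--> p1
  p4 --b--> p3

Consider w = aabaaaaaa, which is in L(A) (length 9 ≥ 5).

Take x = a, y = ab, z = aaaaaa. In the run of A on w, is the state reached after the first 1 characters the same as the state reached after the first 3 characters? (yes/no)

State sequence: p0 -a-> p2 -a-> p3 -b-> p2

After x (step 1): p2. After xy (step 3): p2.
They match, so y = ab drives A around a cycle from p2 back to itself; pumping y any number of times keeps A in p2 before reading z, and xyⁱz ∈ L(A) for every i ≥ 0.

yes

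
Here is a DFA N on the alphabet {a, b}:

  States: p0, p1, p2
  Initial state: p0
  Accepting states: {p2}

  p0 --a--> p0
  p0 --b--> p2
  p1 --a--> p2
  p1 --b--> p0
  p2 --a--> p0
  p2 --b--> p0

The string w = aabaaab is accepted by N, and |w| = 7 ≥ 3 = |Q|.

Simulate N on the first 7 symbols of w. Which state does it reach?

p2

Run of N on the first 7 characters of w = a a b a a a b:
  step 0: p0  (start)
  step 1: p0  (read a: p0→p0)
  step 2: p0  (read a: p0→p0)
  step 3: p2  (read b: p0→p2)
  step 4: p0  (read a: p2→p0)
  step 5: p0  (read a: p0→p0)
  step 6: p0  (read a: p0→p0)
  step 7: p2  (read b: p0→p2)

After reading 7 characters, N is in state p2.
(This kind of state-tracing is the core of the pumping-lemma construction: with 3 states, pigeonhole forces a repeat within the first 3 steps.)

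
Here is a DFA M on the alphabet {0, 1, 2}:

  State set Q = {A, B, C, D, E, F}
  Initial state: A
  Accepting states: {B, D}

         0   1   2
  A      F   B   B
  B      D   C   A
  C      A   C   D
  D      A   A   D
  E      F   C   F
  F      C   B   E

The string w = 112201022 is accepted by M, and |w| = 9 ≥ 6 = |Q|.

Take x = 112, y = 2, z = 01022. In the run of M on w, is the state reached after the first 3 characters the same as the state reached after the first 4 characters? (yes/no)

State sequence: A -1-> B -1-> C -2-> D -2-> D

After x (step 3): D. After xy (step 4): D.
They match, so y = 2 drives M around a cycle from D back to itself; pumping y any number of times keeps M in D before reading z, and xyⁱz ∈ L(M) for every i ≥ 0.

yes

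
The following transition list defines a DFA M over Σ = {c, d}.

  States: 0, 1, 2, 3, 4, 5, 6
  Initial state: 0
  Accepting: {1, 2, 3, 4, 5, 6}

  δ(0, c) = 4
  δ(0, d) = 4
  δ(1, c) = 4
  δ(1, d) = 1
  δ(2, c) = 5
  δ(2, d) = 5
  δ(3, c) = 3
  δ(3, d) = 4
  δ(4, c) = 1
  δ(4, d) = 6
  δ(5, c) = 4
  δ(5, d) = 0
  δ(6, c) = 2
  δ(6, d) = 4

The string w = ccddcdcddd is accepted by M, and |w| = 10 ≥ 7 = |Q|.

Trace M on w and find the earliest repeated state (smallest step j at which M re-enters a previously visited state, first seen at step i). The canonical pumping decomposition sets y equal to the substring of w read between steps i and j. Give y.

d

State sequence: 0 -c-> 4 -c-> 1 -d-> 1 -d-> 1 -c-> 4 -d-> 6 -c-> 2 -d-> 5 -d-> 0 -d-> 4
First repeat at step 3: 1 was already visited.

So i = 2, j = 3, giving x = w[0:2] = cc, y = w[2:3] = d, z = w[3:10] = dcdcddd.
Check: |xy| = 3 ≤ 7 and |y| = 1 ≥ 1. Reading y takes M from 1 back to 1, so every xyⁱz is accepted.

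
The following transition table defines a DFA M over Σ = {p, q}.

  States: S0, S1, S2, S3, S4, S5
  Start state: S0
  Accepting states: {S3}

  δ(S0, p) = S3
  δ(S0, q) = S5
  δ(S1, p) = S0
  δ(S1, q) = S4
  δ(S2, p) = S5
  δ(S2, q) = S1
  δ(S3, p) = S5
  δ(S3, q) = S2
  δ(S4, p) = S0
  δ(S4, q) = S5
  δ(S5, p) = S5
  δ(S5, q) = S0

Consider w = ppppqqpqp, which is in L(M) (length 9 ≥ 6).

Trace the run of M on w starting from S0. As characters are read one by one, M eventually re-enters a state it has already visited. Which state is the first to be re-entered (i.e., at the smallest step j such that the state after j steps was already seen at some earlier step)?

S5

Run of M on w = p p p p q q p q p:
  step 0: S0  (start)
  step 1: S3  (read p: S0→S3)
  step 2: S5  (read p: S3→S5)
  step 3: S5  (read p: S5→S5)   ← first repeat (S5 seen earlier)
  step 4: S5  (read p: S5→S5)
  step 5: S0  (read q: S5→S0)
  step 6: S5  (read q: S0→S5)
  step 7: S5  (read p: S5→S5)
  step 8: S0  (read q: S5→S0)
  step 9: S3  (read p: S0→S3)

The earliest repeat is at step j = 3: M is in S5, which it already visited at step i = 2.
The DFA has 6 states, so the proof of the pumping lemma guarantees a repeated state among the first 6+1 visited; the segment between the two visits is the pumpable y.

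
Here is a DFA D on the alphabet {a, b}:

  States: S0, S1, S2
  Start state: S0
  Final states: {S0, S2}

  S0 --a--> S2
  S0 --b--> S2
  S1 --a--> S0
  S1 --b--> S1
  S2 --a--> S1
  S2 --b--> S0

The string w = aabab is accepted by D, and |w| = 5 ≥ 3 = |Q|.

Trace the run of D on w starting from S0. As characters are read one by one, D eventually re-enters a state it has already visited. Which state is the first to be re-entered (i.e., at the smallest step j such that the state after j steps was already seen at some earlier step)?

S1

Run of D on w = a a b a b:
  step 0: S0  (start)
  step 1: S2  (read a: S0→S2)
  step 2: S1  (read a: S2→S1)
  step 3: S1  (read b: S1→S1)   ← first repeat (S1 seen earlier)
  step 4: S0  (read a: S1→S0)
  step 5: S2  (read b: S0→S2)

The earliest repeat is at step j = 3: D is in S1, which it already visited at step i = 2.
The DFA has 3 states, so the proof of the pumping lemma guarantees a repeated state among the first 3+1 visited; the segment between the two visits is the pumpable y.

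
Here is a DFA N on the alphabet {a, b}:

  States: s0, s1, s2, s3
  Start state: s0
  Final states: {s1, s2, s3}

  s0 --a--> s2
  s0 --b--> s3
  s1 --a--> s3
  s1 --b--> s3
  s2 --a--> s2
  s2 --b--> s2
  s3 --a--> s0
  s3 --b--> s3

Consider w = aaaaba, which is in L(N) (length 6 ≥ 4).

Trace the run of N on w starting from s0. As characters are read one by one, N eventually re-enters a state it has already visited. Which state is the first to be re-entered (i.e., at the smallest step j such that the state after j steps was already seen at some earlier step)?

Run of N on w = a a a a b a:
  step 0: s0  (start)
  step 1: s2  (read a: s0→s2)
  step 2: s2  (read a: s2→s2)   ← first repeat (s2 seen earlier)
  step 3: s2  (read a: s2→s2)
  step 4: s2  (read a: s2→s2)
  step 5: s2  (read b: s2→s2)
  step 6: s2  (read a: s2→s2)

The earliest repeat is at step j = 2: N is in s2, which it already visited at step i = 1.
Since N has 4 states, any run of length ≥ 4 visits 4+1 states, so by pigeonhole some state repeats within the first 4 steps — that repeat gives the pumpable loop.

s2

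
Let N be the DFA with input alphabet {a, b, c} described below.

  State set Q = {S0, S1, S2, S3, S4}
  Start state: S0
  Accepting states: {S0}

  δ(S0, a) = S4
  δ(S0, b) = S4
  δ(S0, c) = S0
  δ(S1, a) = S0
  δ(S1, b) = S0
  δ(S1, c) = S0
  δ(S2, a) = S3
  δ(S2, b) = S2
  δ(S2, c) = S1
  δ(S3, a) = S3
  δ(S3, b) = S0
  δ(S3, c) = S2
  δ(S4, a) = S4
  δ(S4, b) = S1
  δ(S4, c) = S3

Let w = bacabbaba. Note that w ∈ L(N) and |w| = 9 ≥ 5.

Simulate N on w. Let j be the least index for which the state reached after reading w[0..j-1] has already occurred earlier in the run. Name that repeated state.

Run of N on w = b a c a b b a b a:
  step 0: S0  (start)
  step 1: S4  (read b: S0→S4)
  step 2: S4  (read a: S4→S4)   ← first repeat (S4 seen earlier)
  step 3: S3  (read c: S4→S3)
  step 4: S3  (read a: S3→S3)
  step 5: S0  (read b: S3→S0)
  step 6: S4  (read b: S0→S4)
  step 7: S4  (read a: S4→S4)
  step 8: S1  (read b: S4→S1)
  step 9: S0  (read a: S1→S0)

The earliest repeat is at step j = 2: N is in S4, which it already visited at step i = 1.
Since N has 5 states, any run of length ≥ 5 visits 5+1 states, so by pigeonhole some state repeats within the first 5 steps — that repeat gives the pumpable loop.

S4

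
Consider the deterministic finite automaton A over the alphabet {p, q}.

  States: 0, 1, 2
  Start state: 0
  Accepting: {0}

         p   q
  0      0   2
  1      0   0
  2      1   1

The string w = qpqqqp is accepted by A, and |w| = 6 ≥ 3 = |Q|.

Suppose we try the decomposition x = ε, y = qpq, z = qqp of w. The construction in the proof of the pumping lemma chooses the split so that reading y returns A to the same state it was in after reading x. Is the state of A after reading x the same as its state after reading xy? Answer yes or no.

yes

Run of A on the first 3 characters of w = q p q:
  step 0: 0  (start)
  step 1: 2  (read q: 0→2)
  step 2: 1  (read p: 2→1)
  step 3: 0  (read q: 1→0)

After x (step 0): 0. After xy (step 3): 0.
They match, so y = qpq drives A around a cycle from 0 back to itself; pumping y any number of times keeps A in 0 before reading z, and xyⁱz ∈ L(A) for every i ≥ 0.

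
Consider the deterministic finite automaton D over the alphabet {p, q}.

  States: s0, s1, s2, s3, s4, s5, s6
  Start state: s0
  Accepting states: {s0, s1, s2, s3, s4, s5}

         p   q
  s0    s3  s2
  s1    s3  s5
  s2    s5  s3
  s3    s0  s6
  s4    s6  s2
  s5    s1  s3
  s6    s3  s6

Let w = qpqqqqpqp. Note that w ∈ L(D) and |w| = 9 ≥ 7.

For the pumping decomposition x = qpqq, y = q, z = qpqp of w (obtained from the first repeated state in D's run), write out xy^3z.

xy^3z = qpqq·q·q·q·qpqp = qpqqqqqqpqp.
Reading y = q takes D from s6 back to s6, so after x·y·y·y the machine is still in s6, and z then leads to the accepting state s3. Hence qpqqqqqqpqp ∈ L(D).

qpqqqqqqpqp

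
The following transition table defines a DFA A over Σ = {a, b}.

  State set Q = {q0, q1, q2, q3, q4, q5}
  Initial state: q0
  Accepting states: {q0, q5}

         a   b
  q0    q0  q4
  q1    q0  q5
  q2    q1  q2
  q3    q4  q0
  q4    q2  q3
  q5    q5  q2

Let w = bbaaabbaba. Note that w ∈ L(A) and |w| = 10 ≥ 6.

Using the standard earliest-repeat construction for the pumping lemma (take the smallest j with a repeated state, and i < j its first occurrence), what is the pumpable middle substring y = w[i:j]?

ba

Run of A on w = b b a a a b b a b a:
  step 0: q0  (start)
  step 1: q4  (read b: q0→q4)
  step 2: q3  (read b: q4→q3)
  step 3: q4  (read a: q3→q4)   ← first repeat (q4 seen earlier)
  step 4: q2  (read a: q4→q2)
  step 5: q1  (read a: q2→q1)
  step 6: q5  (read b: q1→q5)
  step 7: q2  (read b: q5→q2)
  step 8: q1  (read a: q2→q1)
  step 9: q5  (read b: q1→q5)
  step 10: q5  (read a: q5→q5)

So i = 1, j = 3, giving x = w[0:1] = b, y = w[1:3] = ba, z = w[3:10] = aabbaba.
Check: |xy| = 3 ≤ 6 and |y| = 2 ≥ 1. Reading y takes A from q4 back to q4, so every xyⁱz is accepted.
Pumping length from the standard proof: p = 6 (the number of states). The repeated state found above gives |xy| = j ≤ 6 and |y| = j − i ≥ 1.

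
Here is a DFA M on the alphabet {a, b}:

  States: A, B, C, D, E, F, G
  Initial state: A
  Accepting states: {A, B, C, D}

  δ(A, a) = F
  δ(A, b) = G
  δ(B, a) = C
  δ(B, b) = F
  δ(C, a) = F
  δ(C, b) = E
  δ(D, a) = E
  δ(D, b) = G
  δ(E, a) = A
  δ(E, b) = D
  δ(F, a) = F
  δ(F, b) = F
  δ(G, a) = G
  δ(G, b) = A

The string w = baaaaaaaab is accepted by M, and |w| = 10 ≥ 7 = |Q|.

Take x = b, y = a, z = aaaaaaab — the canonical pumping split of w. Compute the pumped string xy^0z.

baaaaaaab

xy⁰z = xz = b·aaaaaaab = baaaaaaab.
Reading y = a takes M from G back to G, so after x the machine is still in G, and z then leads to the accepting state A. Hence baaaaaaab ∈ L(M).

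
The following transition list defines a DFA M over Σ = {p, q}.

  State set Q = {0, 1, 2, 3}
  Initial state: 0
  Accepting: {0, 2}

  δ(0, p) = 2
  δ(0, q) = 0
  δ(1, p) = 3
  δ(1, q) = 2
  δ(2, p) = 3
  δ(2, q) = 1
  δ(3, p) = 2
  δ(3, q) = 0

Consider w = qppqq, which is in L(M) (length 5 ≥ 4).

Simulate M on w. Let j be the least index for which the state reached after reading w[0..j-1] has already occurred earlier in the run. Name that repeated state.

State sequence: 0 -q-> 0 -p-> 2 -p-> 3 -q-> 0 -q-> 0
First repeat at step 1: 0 was already visited.

The earliest repeat is at step j = 1: M is in 0, which it already visited at step i = 0.
Since M has 4 states, any run of length ≥ 4 visits 4+1 states, so by pigeonhole some state repeats within the first 4 steps — that repeat gives the pumpable loop.

0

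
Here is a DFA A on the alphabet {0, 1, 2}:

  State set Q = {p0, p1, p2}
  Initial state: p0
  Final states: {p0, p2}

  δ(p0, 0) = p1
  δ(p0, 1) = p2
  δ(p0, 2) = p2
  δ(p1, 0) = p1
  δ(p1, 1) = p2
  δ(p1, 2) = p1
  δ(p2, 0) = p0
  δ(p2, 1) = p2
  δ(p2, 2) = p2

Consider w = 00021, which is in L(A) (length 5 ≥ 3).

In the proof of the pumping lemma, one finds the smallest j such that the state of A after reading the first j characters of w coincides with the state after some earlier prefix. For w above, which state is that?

State sequence: p0 -0-> p1 -0-> p1 -0-> p1 -2-> p1 -1-> p2
First repeat at step 2: p1 was already visited.

The earliest repeat is at step j = 2: A is in p1, which it already visited at step i = 1.
The DFA has 3 states, so the proof of the pumping lemma guarantees a repeated state among the first 3+1 visited; the segment between the two visits is the pumpable y.

p1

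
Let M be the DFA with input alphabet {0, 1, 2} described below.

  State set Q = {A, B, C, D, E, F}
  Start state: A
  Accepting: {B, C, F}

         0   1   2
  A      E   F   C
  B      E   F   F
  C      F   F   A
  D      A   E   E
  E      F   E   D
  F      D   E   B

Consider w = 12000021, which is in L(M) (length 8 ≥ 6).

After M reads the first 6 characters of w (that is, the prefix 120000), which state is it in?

A

State sequence: A -1-> F -2-> B -0-> E -0-> F -0-> D -0-> A

After reading 6 characters, M is in state A.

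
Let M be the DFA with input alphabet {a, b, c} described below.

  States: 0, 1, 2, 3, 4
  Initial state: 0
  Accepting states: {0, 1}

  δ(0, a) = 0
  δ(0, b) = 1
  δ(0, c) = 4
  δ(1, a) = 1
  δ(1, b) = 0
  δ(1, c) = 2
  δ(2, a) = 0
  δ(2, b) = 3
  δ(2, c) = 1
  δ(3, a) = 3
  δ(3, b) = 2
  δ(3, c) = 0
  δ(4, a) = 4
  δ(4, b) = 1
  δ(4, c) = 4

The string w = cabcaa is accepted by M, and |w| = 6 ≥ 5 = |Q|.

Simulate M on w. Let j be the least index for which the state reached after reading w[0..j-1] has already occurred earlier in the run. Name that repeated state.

4

State sequence: 0 -c-> 4 -a-> 4 -b-> 1 -c-> 2 -a-> 0 -a-> 0
First repeat at step 2: 4 was already visited.

The earliest repeat is at step j = 2: M is in 4, which it already visited at step i = 1.
With |Q| = 5, pigeonhole forces a state repeat no later than step 5; the substring read between the first and second visits to that state can be pumped.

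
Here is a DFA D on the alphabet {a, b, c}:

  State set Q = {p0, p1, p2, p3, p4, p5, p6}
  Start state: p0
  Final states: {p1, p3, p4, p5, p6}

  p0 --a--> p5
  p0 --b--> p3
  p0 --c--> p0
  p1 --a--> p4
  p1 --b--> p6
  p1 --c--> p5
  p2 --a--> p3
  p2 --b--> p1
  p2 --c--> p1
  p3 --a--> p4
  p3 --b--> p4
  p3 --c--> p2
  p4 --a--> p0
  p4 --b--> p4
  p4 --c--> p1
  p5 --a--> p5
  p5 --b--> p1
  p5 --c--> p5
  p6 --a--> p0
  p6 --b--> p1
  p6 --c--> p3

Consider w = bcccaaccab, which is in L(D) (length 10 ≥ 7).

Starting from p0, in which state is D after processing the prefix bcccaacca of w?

p5

State sequence: p0 -b-> p3 -c-> p2 -c-> p1 -c-> p5 -a-> p5 -a-> p5 -c-> p5 -c-> p5 -a-> p5

After reading 9 characters, D is in state p5.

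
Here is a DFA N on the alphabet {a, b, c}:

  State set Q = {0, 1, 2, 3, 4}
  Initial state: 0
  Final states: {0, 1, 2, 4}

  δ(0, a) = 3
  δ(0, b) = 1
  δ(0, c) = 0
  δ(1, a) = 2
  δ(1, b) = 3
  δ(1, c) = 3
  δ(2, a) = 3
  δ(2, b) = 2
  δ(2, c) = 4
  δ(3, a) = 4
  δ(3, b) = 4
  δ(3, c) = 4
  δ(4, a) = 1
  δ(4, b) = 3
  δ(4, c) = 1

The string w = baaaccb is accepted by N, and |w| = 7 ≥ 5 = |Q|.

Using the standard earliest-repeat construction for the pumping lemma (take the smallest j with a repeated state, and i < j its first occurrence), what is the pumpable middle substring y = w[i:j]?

Run of N on w = b a a a c c b:
  step 0: 0  (start)
  step 1: 1  (read b: 0→1)
  step 2: 2  (read a: 1→2)
  step 3: 3  (read a: 2→3)
  step 4: 4  (read a: 3→4)
  step 5: 1  (read c: 4→1)   ← first repeat (1 seen earlier)
  step 6: 3  (read c: 1→3)
  step 7: 4  (read b: 3→4)

So i = 1, j = 5, giving x = w[0:1] = b, y = w[1:5] = aaac, z = w[5:7] = cb.
Check: |xy| = 5 ≤ 5 and |y| = 4 ≥ 1. Reading y takes N from 1 back to 1, so every xyⁱz is accepted.
Since N has 5 states, any run of length ≥ 5 visits 5+1 states, so by pigeonhole some state repeats within the first 5 steps — that repeat gives the pumpable loop.

aaac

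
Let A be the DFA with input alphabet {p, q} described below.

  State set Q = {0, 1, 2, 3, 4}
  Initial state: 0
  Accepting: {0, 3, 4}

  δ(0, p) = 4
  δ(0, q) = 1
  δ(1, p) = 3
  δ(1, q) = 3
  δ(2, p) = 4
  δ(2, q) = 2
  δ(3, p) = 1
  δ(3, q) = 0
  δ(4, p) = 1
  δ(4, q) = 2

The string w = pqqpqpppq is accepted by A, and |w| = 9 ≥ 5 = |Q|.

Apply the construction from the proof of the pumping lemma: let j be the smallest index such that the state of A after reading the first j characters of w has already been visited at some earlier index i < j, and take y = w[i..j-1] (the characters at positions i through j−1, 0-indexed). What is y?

q

State sequence: 0 -p-> 4 -q-> 2 -q-> 2 -p-> 4 -q-> 2 -p-> 4 -p-> 1 -p-> 3 -q-> 0
First repeat at step 3: 2 was already visited.

So i = 2, j = 3, giving x = w[0:2] = pq, y = w[2:3] = q, z = w[3:9] = pqpppq.
Check: |xy| = 3 ≤ 5 and |y| = 1 ≥ 1. Reading y takes A from 2 back to 2, so every xyⁱz is accepted.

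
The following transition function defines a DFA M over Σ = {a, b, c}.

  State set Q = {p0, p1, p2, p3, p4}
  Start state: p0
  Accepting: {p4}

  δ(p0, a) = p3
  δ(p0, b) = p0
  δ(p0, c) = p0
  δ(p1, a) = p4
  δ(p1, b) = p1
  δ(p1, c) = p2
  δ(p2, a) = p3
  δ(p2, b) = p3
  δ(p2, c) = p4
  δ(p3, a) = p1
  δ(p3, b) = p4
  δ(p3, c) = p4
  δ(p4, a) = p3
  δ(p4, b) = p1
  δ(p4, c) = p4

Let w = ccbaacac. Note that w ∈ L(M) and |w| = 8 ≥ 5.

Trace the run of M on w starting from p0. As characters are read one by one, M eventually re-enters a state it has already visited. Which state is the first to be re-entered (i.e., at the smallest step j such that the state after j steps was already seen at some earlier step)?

State sequence: p0 -c-> p0 -c-> p0 -b-> p0 -a-> p3 -a-> p1 -c-> p2 -a-> p3 -c-> p4
First repeat at step 1: p0 was already visited.

The earliest repeat is at step j = 1: M is in p0, which it already visited at step i = 0.

p0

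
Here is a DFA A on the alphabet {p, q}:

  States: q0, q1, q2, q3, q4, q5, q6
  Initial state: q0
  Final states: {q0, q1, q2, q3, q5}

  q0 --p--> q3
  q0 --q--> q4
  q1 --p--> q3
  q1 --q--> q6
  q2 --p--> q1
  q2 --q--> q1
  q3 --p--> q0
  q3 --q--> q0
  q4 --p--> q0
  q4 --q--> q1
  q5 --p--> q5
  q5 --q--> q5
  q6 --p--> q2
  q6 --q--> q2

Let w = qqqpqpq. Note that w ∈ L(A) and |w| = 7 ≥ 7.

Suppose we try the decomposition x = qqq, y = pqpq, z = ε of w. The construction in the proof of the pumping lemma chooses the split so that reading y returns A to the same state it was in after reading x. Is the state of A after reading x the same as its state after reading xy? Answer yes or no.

State sequence: q0 -q-> q4 -q-> q1 -q-> q6 -p-> q2 -q-> q1 -p-> q3 -q-> q0

After x (step 3): q6. After xy (step 7): q0.
They differ (q6 ≠ q0), so y is not a cycle from the state after x; this split is not the one the pumping-lemma construction produces, and pumping y need not keep the string in L(A).

no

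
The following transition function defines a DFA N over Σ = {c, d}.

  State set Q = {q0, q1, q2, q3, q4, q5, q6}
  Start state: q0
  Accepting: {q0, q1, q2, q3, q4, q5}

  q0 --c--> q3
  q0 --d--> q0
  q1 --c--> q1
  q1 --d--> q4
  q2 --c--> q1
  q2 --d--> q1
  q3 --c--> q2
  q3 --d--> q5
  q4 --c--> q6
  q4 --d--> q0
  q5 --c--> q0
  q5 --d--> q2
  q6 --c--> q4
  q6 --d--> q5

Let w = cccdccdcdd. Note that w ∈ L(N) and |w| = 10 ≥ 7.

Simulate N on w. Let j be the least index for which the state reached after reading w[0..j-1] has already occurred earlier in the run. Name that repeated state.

q4

State sequence: q0 -c-> q3 -c-> q2 -c-> q1 -d-> q4 -c-> q6 -c-> q4 -d-> q0 -c-> q3 -d-> q5 -d-> q2
First repeat at step 6: q4 was already visited.

The earliest repeat is at step j = 6: N is in q4, which it already visited at step i = 4.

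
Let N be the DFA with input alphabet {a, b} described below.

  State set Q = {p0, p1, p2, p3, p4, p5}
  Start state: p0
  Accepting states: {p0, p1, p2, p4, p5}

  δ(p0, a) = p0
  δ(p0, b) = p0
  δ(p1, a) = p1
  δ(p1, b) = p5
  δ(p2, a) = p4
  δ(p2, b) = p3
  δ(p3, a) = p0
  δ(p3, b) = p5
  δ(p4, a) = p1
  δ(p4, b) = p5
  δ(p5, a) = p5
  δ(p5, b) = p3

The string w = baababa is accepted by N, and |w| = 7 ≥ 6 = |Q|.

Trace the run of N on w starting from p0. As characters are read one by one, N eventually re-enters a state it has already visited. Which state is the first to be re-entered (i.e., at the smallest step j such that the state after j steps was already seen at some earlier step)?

p0

State sequence: p0 -b-> p0 -a-> p0 -a-> p0 -b-> p0 -a-> p0 -b-> p0 -a-> p0
First repeat at step 1: p0 was already visited.

The earliest repeat is at step j = 1: N is in p0, which it already visited at step i = 0.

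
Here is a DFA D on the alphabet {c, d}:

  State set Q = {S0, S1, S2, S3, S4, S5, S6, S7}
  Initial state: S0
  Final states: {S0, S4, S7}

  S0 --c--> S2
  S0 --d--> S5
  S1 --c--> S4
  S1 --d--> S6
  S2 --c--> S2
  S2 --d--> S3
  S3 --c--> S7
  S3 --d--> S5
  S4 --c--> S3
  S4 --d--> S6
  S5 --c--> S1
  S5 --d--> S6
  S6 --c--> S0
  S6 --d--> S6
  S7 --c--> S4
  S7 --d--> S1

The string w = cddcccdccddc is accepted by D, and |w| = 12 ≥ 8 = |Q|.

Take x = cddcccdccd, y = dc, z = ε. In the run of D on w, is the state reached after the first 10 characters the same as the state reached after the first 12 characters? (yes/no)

no

Run of D on the first 12 characters of w = c d d c c c d c c d d c:
  step 0: S0  (start)
  step 1: S2  (read c: S0→S2)
  step 2: S3  (read d: S2→S3)
  step 3: S5  (read d: S3→S5)
  step 4: S1  (read c: S5→S1)
  step 5: S4  (read c: S1→S4)
  step 6: S3  (read c: S4→S3)
  step 7: S5  (read d: S3→S5)
  step 8: S1  (read c: S5→S1)
  step 9: S4  (read c: S1→S4)
  step 10: S6  (read d: S4→S6)
  step 11: S6  (read d: S6→S6)
  step 12: S0  (read c: S6→S0)

After x (step 10): S6. After xy (step 12): S0.
They differ (S6 ≠ S0), so y is not a cycle from the state after x; this split is not the one the pumping-lemma construction produces, and pumping y need not keep the string in L(D).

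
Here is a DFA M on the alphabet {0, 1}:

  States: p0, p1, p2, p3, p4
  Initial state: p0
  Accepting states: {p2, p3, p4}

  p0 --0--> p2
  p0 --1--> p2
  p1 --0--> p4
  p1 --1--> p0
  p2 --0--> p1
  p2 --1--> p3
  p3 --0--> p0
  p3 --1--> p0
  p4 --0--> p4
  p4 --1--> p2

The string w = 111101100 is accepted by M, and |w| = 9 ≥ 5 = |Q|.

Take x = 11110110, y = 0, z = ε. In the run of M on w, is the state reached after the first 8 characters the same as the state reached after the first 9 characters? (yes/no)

Run of M on the first 9 characters of w = 1 1 1 1 0 1 1 0 0:
  step 0: p0  (start)
  step 1: p2  (read 1: p0→p2)
  step 2: p3  (read 1: p2→p3)
  step 3: p0  (read 1: p3→p0)
  step 4: p2  (read 1: p0→p2)
  step 5: p1  (read 0: p2→p1)
  step 6: p0  (read 1: p1→p0)
  step 7: p2  (read 1: p0→p2)
  step 8: p1  (read 0: p2→p1)
  step 9: p4  (read 0: p1→p4)

After x (step 8): p1. After xy (step 9): p4.
They differ (p1 ≠ p4), so y is not a cycle from the state after x; this split is not the one the pumping-lemma construction produces, and pumping y need not keep the string in L(M).

no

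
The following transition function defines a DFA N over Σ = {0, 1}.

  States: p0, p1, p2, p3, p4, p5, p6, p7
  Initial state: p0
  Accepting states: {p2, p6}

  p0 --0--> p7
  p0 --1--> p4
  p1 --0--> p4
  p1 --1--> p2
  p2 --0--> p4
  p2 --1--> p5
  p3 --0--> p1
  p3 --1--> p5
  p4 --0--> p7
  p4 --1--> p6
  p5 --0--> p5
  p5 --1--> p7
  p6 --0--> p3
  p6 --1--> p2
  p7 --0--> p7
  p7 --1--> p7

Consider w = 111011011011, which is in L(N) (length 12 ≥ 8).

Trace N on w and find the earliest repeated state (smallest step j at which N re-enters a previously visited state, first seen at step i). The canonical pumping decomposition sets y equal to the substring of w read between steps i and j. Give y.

Run of N on w = 1 1 1 0 1 1 0 1 1 0 1 1:
  step 0: p0  (start)
  step 1: p4  (read 1: p0→p4)
  step 2: p6  (read 1: p4→p6)
  step 3: p2  (read 1: p6→p2)
  step 4: p4  (read 0: p2→p4)   ← first repeat (p4 seen earlier)
  step 5: p6  (read 1: p4→p6)
  step 6: p2  (read 1: p6→p2)
  step 7: p4  (read 0: p2→p4)
  step 8: p6  (read 1: p4→p6)
  step 9: p2  (read 1: p6→p2)
  step 10: p4  (read 0: p2→p4)
  step 11: p6  (read 1: p4→p6)
  step 12: p2  (read 1: p6→p2)

So i = 1, j = 4, giving x = w[0:1] = 1, y = w[1:4] = 110, z = w[4:12] = 11011011.
Check: |xy| = 4 ≤ 8 and |y| = 3 ≥ 1. Reading y takes N from p4 back to p4, so every xyⁱz is accepted.
Pumping length from the standard proof: p = 8 (the number of states). The repeated state found above gives |xy| = j ≤ 8 and |y| = j − i ≥ 1.

110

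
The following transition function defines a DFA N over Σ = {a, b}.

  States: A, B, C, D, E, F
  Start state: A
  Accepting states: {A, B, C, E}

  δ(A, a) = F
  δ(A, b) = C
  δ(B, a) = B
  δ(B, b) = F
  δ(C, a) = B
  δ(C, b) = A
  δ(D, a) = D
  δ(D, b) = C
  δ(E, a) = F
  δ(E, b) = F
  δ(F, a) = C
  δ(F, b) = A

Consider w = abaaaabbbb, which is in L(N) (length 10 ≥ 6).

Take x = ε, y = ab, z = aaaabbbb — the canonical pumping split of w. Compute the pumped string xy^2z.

ababaaaabbbb

xy^2z = ε·ab·ab·aaaabbbb = ababaaaabbbb.
Reading y = ab takes N from A back to A, so after x·y·y the machine is still in A, and z then leads to the accepting state A. Hence ababaaaabbbb ∈ L(N).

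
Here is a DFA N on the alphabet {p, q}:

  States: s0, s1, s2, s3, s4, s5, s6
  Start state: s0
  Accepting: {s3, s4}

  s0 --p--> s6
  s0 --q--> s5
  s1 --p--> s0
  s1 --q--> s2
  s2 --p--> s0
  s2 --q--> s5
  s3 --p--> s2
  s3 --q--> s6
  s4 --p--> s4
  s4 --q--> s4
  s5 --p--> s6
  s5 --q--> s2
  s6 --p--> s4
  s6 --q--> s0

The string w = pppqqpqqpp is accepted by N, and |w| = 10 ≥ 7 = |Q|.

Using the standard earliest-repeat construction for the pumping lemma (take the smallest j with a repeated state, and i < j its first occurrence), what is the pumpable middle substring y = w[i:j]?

p

Run of N on w = p p p q q p q q p p:
  step 0: s0  (start)
  step 1: s6  (read p: s0→s6)
  step 2: s4  (read p: s6→s4)
  step 3: s4  (read p: s4→s4)   ← first repeat (s4 seen earlier)
  step 4: s4  (read q: s4→s4)
  step 5: s4  (read q: s4→s4)
  step 6: s4  (read p: s4→s4)
  step 7: s4  (read q: s4→s4)
  step 8: s4  (read q: s4→s4)
  step 9: s4  (read p: s4→s4)
  step 10: s4  (read p: s4→s4)

So i = 2, j = 3, giving x = w[0:2] = pp, y = w[2:3] = p, z = w[3:10] = qqpqqpp.
Check: |xy| = 3 ≤ 7 and |y| = 1 ≥ 1. Reading y takes N from s4 back to s4, so every xyⁱz is accepted.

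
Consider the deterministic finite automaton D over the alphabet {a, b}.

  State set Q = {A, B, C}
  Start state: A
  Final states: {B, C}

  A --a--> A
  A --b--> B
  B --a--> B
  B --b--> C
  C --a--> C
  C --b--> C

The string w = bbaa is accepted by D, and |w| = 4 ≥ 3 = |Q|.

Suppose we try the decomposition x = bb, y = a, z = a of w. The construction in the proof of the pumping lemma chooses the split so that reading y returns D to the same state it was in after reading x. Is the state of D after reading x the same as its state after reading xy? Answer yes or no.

yes

State sequence: A -b-> B -b-> C -a-> C

After x (step 2): C. After xy (step 3): C.
They match, so y = a drives D around a cycle from C back to itself; pumping y any number of times keeps D in C before reading z, and xyⁱz ∈ L(D) for every i ≥ 0.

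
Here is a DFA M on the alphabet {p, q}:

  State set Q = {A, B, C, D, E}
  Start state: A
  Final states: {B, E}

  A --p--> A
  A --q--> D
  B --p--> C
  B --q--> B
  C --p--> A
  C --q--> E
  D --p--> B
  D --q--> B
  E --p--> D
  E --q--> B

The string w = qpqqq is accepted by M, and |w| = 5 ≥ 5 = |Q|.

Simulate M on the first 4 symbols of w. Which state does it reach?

B

State sequence: A -q-> D -p-> B -q-> B -q-> B

After reading 4 characters, M is in state B.
(This kind of state-tracing is the core of the pumping-lemma construction: with 5 states, pigeonhole forces a repeat within the first 5 steps.)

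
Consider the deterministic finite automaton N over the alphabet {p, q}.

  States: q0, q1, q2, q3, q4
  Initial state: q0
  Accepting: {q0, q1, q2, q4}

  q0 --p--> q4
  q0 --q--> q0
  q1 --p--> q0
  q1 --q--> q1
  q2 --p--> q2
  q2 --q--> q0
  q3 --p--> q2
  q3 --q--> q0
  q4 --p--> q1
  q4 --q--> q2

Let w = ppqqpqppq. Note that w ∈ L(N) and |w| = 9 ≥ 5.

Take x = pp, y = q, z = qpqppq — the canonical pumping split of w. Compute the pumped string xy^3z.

ppqqqqpqppq

xy^3z = pp·q·q·q·qpqppq = ppqqqqpqppq.
Reading y = q takes N from q1 back to q1, so after x·y·y·y the machine is still in q1, and z then leads to the accepting state q1. Hence ppqqqqpqppq ∈ L(N).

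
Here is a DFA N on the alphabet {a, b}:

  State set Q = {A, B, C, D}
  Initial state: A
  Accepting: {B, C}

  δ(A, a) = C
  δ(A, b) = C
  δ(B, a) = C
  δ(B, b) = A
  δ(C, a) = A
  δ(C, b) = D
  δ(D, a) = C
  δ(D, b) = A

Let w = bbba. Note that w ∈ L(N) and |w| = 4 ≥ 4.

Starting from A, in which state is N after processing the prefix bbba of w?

Run of N on the first 4 characters of w = b b b a:
  step 0: A  (start)
  step 1: C  (read b: A→C)
  step 2: D  (read b: C→D)
  step 3: A  (read b: D→A)
  step 4: C  (read a: A→C)

After reading 4 characters, N is in state C.
(This kind of state-tracing is the core of the pumping-lemma construction: with 4 states, pigeonhole forces a repeat within the first 4 steps.)

C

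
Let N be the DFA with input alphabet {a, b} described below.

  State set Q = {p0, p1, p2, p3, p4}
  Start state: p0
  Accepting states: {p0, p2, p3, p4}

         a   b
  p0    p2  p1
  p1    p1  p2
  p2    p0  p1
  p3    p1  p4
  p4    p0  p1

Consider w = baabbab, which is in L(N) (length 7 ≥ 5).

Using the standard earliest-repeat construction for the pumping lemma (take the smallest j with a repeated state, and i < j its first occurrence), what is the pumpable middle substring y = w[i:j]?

Run of N on w = b a a b b a b:
  step 0: p0  (start)
  step 1: p1  (read b: p0→p1)
  step 2: p1  (read a: p1→p1)   ← first repeat (p1 seen earlier)
  step 3: p1  (read a: p1→p1)
  step 4: p2  (read b: p1→p2)
  step 5: p1  (read b: p2→p1)
  step 6: p1  (read a: p1→p1)
  step 7: p2  (read b: p1→p2)

So i = 1, j = 2, giving x = w[0:1] = b, y = w[1:2] = a, z = w[2:7] = abbab.
Check: |xy| = 2 ≤ 5 and |y| = 1 ≥ 1. Reading y takes N from p1 back to p1, so every xyⁱz is accepted.

a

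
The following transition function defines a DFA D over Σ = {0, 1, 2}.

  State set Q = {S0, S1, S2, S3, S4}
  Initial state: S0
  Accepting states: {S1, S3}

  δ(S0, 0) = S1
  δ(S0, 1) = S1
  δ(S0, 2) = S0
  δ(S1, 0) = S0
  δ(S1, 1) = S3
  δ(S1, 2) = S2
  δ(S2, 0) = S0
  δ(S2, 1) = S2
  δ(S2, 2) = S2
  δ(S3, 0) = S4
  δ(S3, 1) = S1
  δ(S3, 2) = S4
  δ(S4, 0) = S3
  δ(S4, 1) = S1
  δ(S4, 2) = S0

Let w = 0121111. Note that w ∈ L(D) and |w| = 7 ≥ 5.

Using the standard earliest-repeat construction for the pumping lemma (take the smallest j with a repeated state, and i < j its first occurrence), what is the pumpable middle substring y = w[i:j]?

Run of D on w = 0 1 2 1 1 1 1:
  step 0: S0  (start)
  step 1: S1  (read 0: S0→S1)
  step 2: S3  (read 1: S1→S3)
  step 3: S4  (read 2: S3→S4)
  step 4: S1  (read 1: S4→S1)   ← first repeat (S1 seen earlier)
  step 5: S3  (read 1: S1→S3)
  step 6: S1  (read 1: S3→S1)
  step 7: S3  (read 1: S1→S3)

So i = 1, j = 4, giving x = w[0:1] = 0, y = w[1:4] = 121, z = w[4:7] = 111.
Check: |xy| = 4 ≤ 5 and |y| = 3 ≥ 1. Reading y takes D from S1 back to S1, so every xyⁱz is accepted.
The DFA has 5 states, so the proof of the pumping lemma guarantees a repeated state among the first 5+1 visited; the segment between the two visits is the pumpable y.

121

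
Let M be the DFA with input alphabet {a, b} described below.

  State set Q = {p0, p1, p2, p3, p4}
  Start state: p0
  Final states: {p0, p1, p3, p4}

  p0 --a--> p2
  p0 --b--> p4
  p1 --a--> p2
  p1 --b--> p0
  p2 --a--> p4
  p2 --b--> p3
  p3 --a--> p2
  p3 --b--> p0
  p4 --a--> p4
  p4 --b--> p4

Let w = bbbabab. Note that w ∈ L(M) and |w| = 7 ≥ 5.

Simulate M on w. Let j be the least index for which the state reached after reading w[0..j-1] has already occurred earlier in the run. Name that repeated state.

p4

Run of M on w = b b b a b a b:
  step 0: p0  (start)
  step 1: p4  (read b: p0→p4)
  step 2: p4  (read b: p4→p4)   ← first repeat (p4 seen earlier)
  step 3: p4  (read b: p4→p4)
  step 4: p4  (read a: p4→p4)
  step 5: p4  (read b: p4→p4)
  step 6: p4  (read a: p4→p4)
  step 7: p4  (read b: p4→p4)

The earliest repeat is at step j = 2: M is in p4, which it already visited at step i = 1.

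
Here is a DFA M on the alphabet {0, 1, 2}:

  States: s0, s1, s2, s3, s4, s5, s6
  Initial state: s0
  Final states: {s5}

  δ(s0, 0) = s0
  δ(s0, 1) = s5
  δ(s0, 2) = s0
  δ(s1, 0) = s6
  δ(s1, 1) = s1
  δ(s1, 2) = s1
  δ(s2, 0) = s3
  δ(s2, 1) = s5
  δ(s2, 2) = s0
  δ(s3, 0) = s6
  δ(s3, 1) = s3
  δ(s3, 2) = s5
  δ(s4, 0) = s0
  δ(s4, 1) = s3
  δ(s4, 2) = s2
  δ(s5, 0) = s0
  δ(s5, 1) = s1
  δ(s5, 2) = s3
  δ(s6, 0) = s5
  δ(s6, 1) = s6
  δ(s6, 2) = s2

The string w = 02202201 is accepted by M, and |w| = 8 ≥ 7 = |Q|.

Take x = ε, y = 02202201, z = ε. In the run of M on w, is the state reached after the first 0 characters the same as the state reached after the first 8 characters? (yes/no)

no

State sequence: s0 -0-> s0 -2-> s0 -2-> s0 -0-> s0 -2-> s0 -2-> s0 -0-> s0 -1-> s5

After x (step 0): s0. After xy (step 8): s5.
They differ (s0 ≠ s5), so y is not a cycle from the state after x; this split is not the one the pumping-lemma construction produces, and pumping y need not keep the string in L(M).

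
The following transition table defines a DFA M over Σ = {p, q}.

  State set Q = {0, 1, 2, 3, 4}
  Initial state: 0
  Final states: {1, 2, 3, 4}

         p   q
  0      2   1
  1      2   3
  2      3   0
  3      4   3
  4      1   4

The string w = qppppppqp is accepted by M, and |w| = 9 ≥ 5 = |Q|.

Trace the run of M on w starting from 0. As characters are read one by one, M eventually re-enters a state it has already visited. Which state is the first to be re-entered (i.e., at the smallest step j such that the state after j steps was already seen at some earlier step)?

State sequence: 0 -q-> 1 -p-> 2 -p-> 3 -p-> 4 -p-> 1 -p-> 2 -p-> 3 -q-> 3 -p-> 4
First repeat at step 5: 1 was already visited.

The earliest repeat is at step j = 5: M is in 1, which it already visited at step i = 1.
With |Q| = 5, pigeonhole forces a state repeat no later than step 5; the substring read between the first and second visits to that state can be pumped.

1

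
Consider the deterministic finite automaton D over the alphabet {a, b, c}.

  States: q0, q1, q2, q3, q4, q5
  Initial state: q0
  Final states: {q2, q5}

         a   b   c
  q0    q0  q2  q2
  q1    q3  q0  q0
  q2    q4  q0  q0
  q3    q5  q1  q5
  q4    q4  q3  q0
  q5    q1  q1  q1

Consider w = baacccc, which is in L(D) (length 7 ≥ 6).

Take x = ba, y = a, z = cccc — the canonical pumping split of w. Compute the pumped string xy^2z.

baaacccc

xy^2z = ba·a·a·cccc = baaacccc.
Reading y = a takes D from q4 back to q4, so after x·y·y the machine is still in q4, and z then leads to the accepting state q2. Hence baaacccc ∈ L(D).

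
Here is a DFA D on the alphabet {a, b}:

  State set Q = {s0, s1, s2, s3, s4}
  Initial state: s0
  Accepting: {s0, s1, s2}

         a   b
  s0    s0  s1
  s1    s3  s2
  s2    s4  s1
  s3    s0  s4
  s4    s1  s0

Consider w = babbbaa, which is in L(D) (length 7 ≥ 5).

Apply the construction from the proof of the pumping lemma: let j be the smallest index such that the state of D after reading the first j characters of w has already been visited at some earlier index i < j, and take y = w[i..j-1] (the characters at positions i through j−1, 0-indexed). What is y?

babb

State sequence: s0 -b-> s1 -a-> s3 -b-> s4 -b-> s0 -b-> s1 -a-> s3 -a-> s0
First repeat at step 4: s0 was already visited.

So i = 0, j = 4, giving x = w[0:0] = ε, y = w[0:4] = babb, z = w[4:7] = baa.
Check: |xy| = 4 ≤ 5 and |y| = 4 ≥ 1. Reading y takes D from s0 back to s0, so every xyⁱz is accepted.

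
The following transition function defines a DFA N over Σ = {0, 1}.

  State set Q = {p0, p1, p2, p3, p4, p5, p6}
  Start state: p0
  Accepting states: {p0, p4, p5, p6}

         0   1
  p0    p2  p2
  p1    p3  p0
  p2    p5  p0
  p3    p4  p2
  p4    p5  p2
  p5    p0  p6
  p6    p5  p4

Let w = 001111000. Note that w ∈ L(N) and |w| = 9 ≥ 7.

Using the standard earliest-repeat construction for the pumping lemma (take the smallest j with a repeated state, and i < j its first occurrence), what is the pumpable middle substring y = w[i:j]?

Run of N on w = 0 0 1 1 1 1 0 0 0:
  step 0: p0  (start)
  step 1: p2  (read 0: p0→p2)
  step 2: p5  (read 0: p2→p5)
  step 3: p6  (read 1: p5→p6)
  step 4: p4  (read 1: p6→p4)
  step 5: p2  (read 1: p4→p2)   ← first repeat (p2 seen earlier)
  step 6: p0  (read 1: p2→p0)
  step 7: p2  (read 0: p0→p2)
  step 8: p5  (read 0: p2→p5)
  step 9: p0  (read 0: p5→p0)

So i = 1, j = 5, giving x = w[0:1] = 0, y = w[1:5] = 0111, z = w[5:9] = 1000.
Check: |xy| = 5 ≤ 7 and |y| = 4 ≥ 1. Reading y takes N from p2 back to p2, so every xyⁱz is accepted.
With |Q| = 7, pigeonhole forces a state repeat no later than step 7; the substring read between the first and second visits to that state can be pumped.

0111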